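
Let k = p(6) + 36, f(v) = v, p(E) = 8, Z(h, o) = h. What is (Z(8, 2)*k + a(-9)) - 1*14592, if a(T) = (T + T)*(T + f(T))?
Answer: -13916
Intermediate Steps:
k = 44 (k = 8 + 36 = 44)
a(T) = 4*T**2 (a(T) = (T + T)*(T + T) = (2*T)*(2*T) = 4*T**2)
(Z(8, 2)*k + a(-9)) - 1*14592 = (8*44 + 4*(-9)**2) - 1*14592 = (352 + 4*81) - 14592 = (352 + 324) - 14592 = 676 - 14592 = -13916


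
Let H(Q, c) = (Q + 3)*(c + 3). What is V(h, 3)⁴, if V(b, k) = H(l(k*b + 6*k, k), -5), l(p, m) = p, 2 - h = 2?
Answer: 3111696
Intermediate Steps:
h = 0 (h = 2 - 1*2 = 2 - 2 = 0)
H(Q, c) = (3 + Q)*(3 + c)
V(b, k) = -6 - 12*k - 2*b*k (V(b, k) = 9 + 3*(k*b + 6*k) + 3*(-5) + (k*b + 6*k)*(-5) = 9 + 3*(b*k + 6*k) - 15 + (b*k + 6*k)*(-5) = 9 + 3*(6*k + b*k) - 15 + (6*k + b*k)*(-5) = 9 + (18*k + 3*b*k) - 15 + (-30*k - 5*b*k) = -6 - 12*k - 2*b*k)
V(h, 3)⁴ = (-6 - 2*3*(6 + 0))⁴ = (-6 - 2*3*6)⁴ = (-6 - 36)⁴ = (-42)⁴ = 3111696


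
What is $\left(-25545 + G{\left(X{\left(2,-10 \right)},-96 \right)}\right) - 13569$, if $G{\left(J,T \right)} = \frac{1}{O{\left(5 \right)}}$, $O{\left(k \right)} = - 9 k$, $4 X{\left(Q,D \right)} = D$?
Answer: $- \frac{1760131}{45} \approx -39114.0$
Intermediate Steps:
$X{\left(Q,D \right)} = \frac{D}{4}$
$G{\left(J,T \right)} = - \frac{1}{45}$ ($G{\left(J,T \right)} = \frac{1}{\left(-9\right) 5} = \frac{1}{-45} = - \frac{1}{45}$)
$\left(-25545 + G{\left(X{\left(2,-10 \right)},-96 \right)}\right) - 13569 = \left(-25545 - \frac{1}{45}\right) - 13569 = - \frac{1149526}{45} - 13569 = - \frac{1760131}{45}$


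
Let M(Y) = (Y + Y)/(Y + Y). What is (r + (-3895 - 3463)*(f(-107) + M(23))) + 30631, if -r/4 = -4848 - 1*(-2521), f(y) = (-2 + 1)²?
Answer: 25223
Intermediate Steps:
f(y) = 1 (f(y) = (-1)² = 1)
M(Y) = 1 (M(Y) = (2*Y)/((2*Y)) = (2*Y)*(1/(2*Y)) = 1)
r = 9308 (r = -4*(-4848 - 1*(-2521)) = -4*(-4848 + 2521) = -4*(-2327) = 9308)
(r + (-3895 - 3463)*(f(-107) + M(23))) + 30631 = (9308 + (-3895 - 3463)*(1 + 1)) + 30631 = (9308 - 7358*2) + 30631 = (9308 - 14716) + 30631 = -5408 + 30631 = 25223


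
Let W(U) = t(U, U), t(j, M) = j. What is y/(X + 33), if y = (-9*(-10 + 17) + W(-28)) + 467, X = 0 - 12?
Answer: 376/21 ≈ 17.905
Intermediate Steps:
W(U) = U
X = -12
y = 376 (y = (-9*(-10 + 17) - 28) + 467 = (-9*7 - 28) + 467 = (-63 - 28) + 467 = -91 + 467 = 376)
y/(X + 33) = 376/(-12 + 33) = 376/21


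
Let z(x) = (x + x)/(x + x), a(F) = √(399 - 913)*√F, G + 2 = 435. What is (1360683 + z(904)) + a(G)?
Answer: 1360684 + I*√222562 ≈ 1.3607e+6 + 471.76*I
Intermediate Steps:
G = 433 (G = -2 + 435 = 433)
a(F) = I*√514*√F (a(F) = √(-514)*√F = (I*√514)*√F = I*√514*√F)
z(x) = 1 (z(x) = (2*x)/((2*x)) = (2*x)*(1/(2*x)) = 1)
(1360683 + z(904)) + a(G) = (1360683 + 1) + I*√514*√433 = 1360684 + I*√222562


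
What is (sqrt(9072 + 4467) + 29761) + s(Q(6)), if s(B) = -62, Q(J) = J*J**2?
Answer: 29699 + sqrt(13539) ≈ 29815.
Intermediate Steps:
Q(J) = J**3
(sqrt(9072 + 4467) + 29761) + s(Q(6)) = (sqrt(9072 + 4467) + 29761) - 62 = (sqrt(13539) + 29761) - 62 = (29761 + sqrt(13539)) - 62 = 29699 + sqrt(13539)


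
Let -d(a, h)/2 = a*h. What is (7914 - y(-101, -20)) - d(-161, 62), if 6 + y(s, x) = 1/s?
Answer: -1216443/101 ≈ -12044.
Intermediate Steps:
d(a, h) = -2*a*h
y(s, x) = -6 + 1/s
(7914 - y(-101, -20)) - d(-161, 62) = (7914 - (-6 + 1/(-101))) - (-2)*(-161)*62 = (7914 - (-6 - 1/101)) - 1*19964 = (7914 - 1*(-607/101)) - 19964 = (7914 + 607/101) - 19964 = 799921/101 - 19964 = -1216443/101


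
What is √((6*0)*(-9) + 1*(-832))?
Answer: 8*I*√13 ≈ 28.844*I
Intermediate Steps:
√((6*0)*(-9) + 1*(-832)) = √(0*(-9) - 832) = √(0 - 832) = √(-832) = 8*I*√13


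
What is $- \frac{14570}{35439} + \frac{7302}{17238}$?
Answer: $\frac{1269653}{101816247} \approx 0.01247$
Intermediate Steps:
$- \frac{14570}{35439} + \frac{7302}{17238} = \left(-14570\right) \frac{1}{35439} + 7302 \cdot \frac{1}{17238} = - \frac{14570}{35439} + \frac{1217}{2873} = \frac{1269653}{101816247}$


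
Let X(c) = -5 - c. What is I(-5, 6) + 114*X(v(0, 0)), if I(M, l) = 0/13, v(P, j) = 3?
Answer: -912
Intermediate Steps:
I(M, l) = 0 (I(M, l) = 0*(1/13) = 0)
I(-5, 6) + 114*X(v(0, 0)) = 0 + 114*(-5 - 1*3) = 0 + 114*(-5 - 3) = 0 + 114*(-8) = 0 - 912 = -912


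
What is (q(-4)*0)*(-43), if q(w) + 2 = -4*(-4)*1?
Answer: 0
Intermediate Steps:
q(w) = 14 (q(w) = -2 - 4*(-4)*1 = -2 + 16*1 = -2 + 16 = 14)
(q(-4)*0)*(-43) = (14*0)*(-43) = 0*(-43) = 0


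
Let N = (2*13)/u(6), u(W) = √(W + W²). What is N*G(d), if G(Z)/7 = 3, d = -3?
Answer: 13*√42 ≈ 84.250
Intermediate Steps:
G(Z) = 21 (G(Z) = 7*3 = 21)
N = 13*√42/21 (N = (2*13)/(√(6*(1 + 6))) = 26/(√(6*7)) = 26/(√42) = 26*(√42/42) = 13*√42/21 ≈ 4.0119)
N*G(d) = (13*√42/21)*21 = 13*√42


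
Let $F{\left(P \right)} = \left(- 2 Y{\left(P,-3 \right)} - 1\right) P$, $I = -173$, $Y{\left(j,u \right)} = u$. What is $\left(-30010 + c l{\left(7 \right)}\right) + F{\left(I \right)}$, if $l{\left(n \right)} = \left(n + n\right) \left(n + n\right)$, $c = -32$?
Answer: $-37147$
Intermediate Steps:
$l{\left(n \right)} = 4 n^{2}$ ($l{\left(n \right)} = 2 n 2 n = 4 n^{2}$)
$F{\left(P \right)} = 5 P$ ($F{\left(P \right)} = \left(\left(-2\right) \left(-3\right) - 1\right) P = \left(6 - 1\right) P = 5 P$)
$\left(-30010 + c l{\left(7 \right)}\right) + F{\left(I \right)} = \left(-30010 - 32 \cdot 4 \cdot 7^{2}\right) + 5 \left(-173\right) = \left(-30010 - 32 \cdot 4 \cdot 49\right) - 865 = \left(-30010 - 6272\right) - 865 = -36282 - 865 = -37147$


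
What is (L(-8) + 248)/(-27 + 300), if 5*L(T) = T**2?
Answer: 1304/1365 ≈ 0.95531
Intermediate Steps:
L(T) = T**2/5
(L(-8) + 248)/(-27 + 300) = ((1/5)*(-8)**2 + 248)/(-27 + 300) = ((1/5)*64 + 248)/273 = (64/5 + 248)*(1/273) = (1304/5)*(1/273) = 1304/1365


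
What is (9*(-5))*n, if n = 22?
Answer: -990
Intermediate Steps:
(9*(-5))*n = (9*(-5))*22 = -45*22 = -990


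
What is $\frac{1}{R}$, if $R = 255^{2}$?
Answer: $\frac{1}{65025} \approx 1.5379 \cdot 10^{-5}$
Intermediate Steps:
$R = 65025$
$\frac{1}{R} = \frac{1}{65025}$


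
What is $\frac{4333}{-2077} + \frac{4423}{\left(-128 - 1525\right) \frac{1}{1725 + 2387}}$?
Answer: $- \frac{37782342401}{3433281} \approx -11005.0$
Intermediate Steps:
$\frac{4333}{-2077} + \frac{4423}{\left(-128 - 1525\right) \frac{1}{1725 + 2387}} = 4333 \left(- \frac{1}{2077}\right) + \frac{4423}{\left(-1653\right) \frac{1}{4112}} = - \frac{4333}{2077} + \frac{4423}{\left(-1653\right) \frac{1}{4112}} = - \frac{4333}{2077} + \frac{4423}{- \frac{1653}{4112}} = - \frac{4333}{2077} + 4423 \left(- \frac{4112}{1653}\right) = - \frac{4333}{2077} - \frac{18187376}{1653} = - \frac{37782342401}{3433281}$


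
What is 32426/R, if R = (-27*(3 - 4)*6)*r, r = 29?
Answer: 16213/2349 ≈ 6.9021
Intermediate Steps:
R = 4698 (R = -27*(3 - 4)*6*29 = -(-27)*6*29 = -27*(-6)*29 = 162*29 = 4698)
32426/R = 32426/4698 = 32426*(1/4698) = 16213/2349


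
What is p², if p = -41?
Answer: 1681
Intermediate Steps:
p² = (-41)² = 1681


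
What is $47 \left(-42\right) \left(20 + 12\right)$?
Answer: $-63168$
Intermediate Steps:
$47 \left(-42\right) \left(20 + 12\right) = \left(-1974\right) 32 = -63168$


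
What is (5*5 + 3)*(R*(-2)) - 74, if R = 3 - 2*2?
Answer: -18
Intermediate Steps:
R = -1 (R = 3 - 4 = -1)
(5*5 + 3)*(R*(-2)) - 74 = (5*5 + 3)*(-1*(-2)) - 74 = (25 + 3)*2 - 74 = 28*2 - 74 = 56 - 74 = -18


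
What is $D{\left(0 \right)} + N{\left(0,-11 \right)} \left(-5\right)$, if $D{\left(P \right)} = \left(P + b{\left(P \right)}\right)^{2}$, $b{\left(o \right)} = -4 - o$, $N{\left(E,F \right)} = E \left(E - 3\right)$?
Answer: $16$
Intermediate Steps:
$N{\left(E,F \right)} = E \left(-3 + E\right)$
$D{\left(P \right)} = 16$ ($D{\left(P \right)} = \left(P - \left(4 + P\right)\right)^{2} = \left(-4\right)^{2} = 16$)
$D{\left(0 \right)} + N{\left(0,-11 \right)} \left(-5\right) = 16 + 0 \left(-3 + 0\right) \left(-5\right) = 16 + 0 \left(-3\right) \left(-5\right) = 16 + 0 \left(-5\right) = 16 + 0 = 16$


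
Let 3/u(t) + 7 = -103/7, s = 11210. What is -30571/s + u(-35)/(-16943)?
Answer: -2071851617/759724120 ≈ -2.7271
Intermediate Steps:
u(t) = -21/152 (u(t) = 3/(-7 - 103/7) = 3/(-152/7) = 3*(-7/152) = -21/152)
-30571/s + u(-35)/(-16943) = -30571/11210 - 21/152/(-16943) = -30571*1/11210 - 21/152*(-1/16943) = -1609/590 + 21/2575336 = -2071851617/759724120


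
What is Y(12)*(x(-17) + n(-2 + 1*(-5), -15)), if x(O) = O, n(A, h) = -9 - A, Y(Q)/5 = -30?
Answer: 2850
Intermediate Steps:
Y(Q) = -150 (Y(Q) = 5*(-30) = -150)
Y(12)*(x(-17) + n(-2 + 1*(-5), -15)) = -150*(-17 + (-9 - (-2 + 1*(-5)))) = -150*(-17 + (-9 - (-2 - 5))) = -150*(-17 + (-9 - 1*(-7))) = -150*(-17 + (-9 + 7)) = -150*(-17 - 2) = -150*(-19) = 2850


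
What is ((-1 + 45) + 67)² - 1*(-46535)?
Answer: 58856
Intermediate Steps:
((-1 + 45) + 67)² - 1*(-46535) = (44 + 67)² + 46535 = 111² + 46535 = 12321 + 46535 = 58856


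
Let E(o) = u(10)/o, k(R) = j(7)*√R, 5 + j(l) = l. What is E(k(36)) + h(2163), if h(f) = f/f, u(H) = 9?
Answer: 7/4 ≈ 1.7500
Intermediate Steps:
j(l) = -5 + l
k(R) = 2*√R (k(R) = (-5 + 7)*√R = 2*√R)
E(o) = 9/o
h(f) = 1
E(k(36)) + h(2163) = 9/((2*√36)) + 1 = 9/((2*6)) + 1 = 9/12 + 1 = 9*(1/12) + 1 = ¾ + 1 = 7/4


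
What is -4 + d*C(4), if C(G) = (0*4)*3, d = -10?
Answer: -4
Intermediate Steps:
C(G) = 0 (C(G) = 0*3 = 0)
-4 + d*C(4) = -4 - 10*0 = -4 + 0 = -4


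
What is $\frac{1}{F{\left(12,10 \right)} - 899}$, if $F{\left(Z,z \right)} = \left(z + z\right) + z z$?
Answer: $- \frac{1}{779} \approx -0.0012837$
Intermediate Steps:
$F{\left(Z,z \right)} = z^{2} + 2 z$ ($F{\left(Z,z \right)} = 2 z + z^{2} = z^{2} + 2 z$)
$\frac{1}{F{\left(12,10 \right)} - 899} = \frac{1}{10 \left(2 + 10\right) - 899} = \frac{1}{10 \cdot 12 - 899} = \frac{1}{120 - 899} = \frac{1}{-779} = - \frac{1}{779}$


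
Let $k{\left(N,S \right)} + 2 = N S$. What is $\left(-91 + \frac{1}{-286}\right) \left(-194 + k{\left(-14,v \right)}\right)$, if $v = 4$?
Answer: $\frac{3279402}{143} \approx 22933.0$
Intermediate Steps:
$k{\left(N,S \right)} = -2 + N S$
$\left(-91 + \frac{1}{-286}\right) \left(-194 + k{\left(-14,v \right)}\right) = \left(-91 + \frac{1}{-286}\right) \left(-194 - 58\right) = \left(-91 - \frac{1}{286}\right) \left(-194 - 58\right) = - \frac{26027 \left(-194 - 58\right)}{286} = \left(- \frac{26027}{286}\right) \left(-252\right) = \frac{3279402}{143}$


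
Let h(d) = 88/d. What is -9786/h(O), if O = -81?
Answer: 396333/44 ≈ 9007.6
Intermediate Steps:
-9786/h(O) = -9786/(88/(-81)) = -9786/(88*(-1/81)) = -9786/(-88/81) = -9786*(-81/88) = 396333/44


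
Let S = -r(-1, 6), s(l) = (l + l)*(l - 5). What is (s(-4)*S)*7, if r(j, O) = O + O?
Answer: -6048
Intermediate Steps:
r(j, O) = 2*O
s(l) = 2*l*(-5 + l) (s(l) = (2*l)*(-5 + l) = 2*l*(-5 + l))
S = -12 (S = -2*6 = -1*12 = -12)
(s(-4)*S)*7 = ((2*(-4)*(-5 - 4))*(-12))*7 = ((2*(-4)*(-9))*(-12))*7 = (72*(-12))*7 = -864*7 = -6048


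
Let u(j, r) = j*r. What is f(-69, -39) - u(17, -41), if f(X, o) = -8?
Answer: 689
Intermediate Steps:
f(-69, -39) - u(17, -41) = -8 - 17*(-41) = -8 - 1*(-697) = -8 + 697 = 689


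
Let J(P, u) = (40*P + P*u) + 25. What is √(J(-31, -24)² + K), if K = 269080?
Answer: √490921 ≈ 700.66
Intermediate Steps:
J(P, u) = 25 + 40*P + P*u
√(J(-31, -24)² + K) = √((25 + 40*(-31) - 31*(-24))² + 269080) = √((25 - 1240 + 744)² + 269080) = √((-471)² + 269080) = √(221841 + 269080) = √490921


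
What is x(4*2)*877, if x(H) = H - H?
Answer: 0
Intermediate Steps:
x(H) = 0
x(4*2)*877 = 0*877 = 0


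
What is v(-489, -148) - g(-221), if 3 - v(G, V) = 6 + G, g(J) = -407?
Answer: 893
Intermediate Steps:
v(G, V) = -3 - G (v(G, V) = 3 - (6 + G) = 3 + (-6 - G) = -3 - G)
v(-489, -148) - g(-221) = (-3 - 1*(-489)) - 1*(-407) = (-3 + 489) + 407 = 486 + 407 = 893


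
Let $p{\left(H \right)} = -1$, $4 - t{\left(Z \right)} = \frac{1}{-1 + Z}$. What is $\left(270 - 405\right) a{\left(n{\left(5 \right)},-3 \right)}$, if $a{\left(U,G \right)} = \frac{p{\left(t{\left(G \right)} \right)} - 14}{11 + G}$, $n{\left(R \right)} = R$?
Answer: $\frac{2025}{8} \approx 253.13$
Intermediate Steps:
$t{\left(Z \right)} = 4 - \frac{1}{-1 + Z}$
$a{\left(U,G \right)} = - \frac{15}{11 + G}$ ($a{\left(U,G \right)} = \frac{-1 - 14}{11 + G} = - \frac{15}{11 + G}$)
$\left(270 - 405\right) a{\left(n{\left(5 \right)},-3 \right)} = \left(270 - 405\right) \left(- \frac{15}{11 - 3}\right) = - 135 \left(- \frac{15}{8}\right) = - 135 \left(\left(-15\right) \frac{1}{8}\right) = \left(-135\right) \left(- \frac{15}{8}\right) = \frac{2025}{8}$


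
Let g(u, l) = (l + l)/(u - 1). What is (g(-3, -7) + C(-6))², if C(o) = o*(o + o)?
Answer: 22801/4 ≈ 5700.3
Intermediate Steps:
g(u, l) = 2*l/(-1 + u) (g(u, l) = (2*l)/(-1 + u) = 2*l/(-1 + u))
C(o) = 2*o² (C(o) = o*(2*o) = 2*o²)
(g(-3, -7) + C(-6))² = (2*(-7)/(-1 - 3) + 2*(-6)²)² = (2*(-7)/(-4) + 2*36)² = (2*(-7)*(-¼) + 72)² = (7/2 + 72)² = (151/2)² = 22801/4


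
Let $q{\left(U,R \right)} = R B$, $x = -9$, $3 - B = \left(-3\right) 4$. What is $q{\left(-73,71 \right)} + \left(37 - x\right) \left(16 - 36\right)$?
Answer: $145$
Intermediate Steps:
$B = 15$ ($B = 3 - \left(-3\right) 4 = 3 - -12 = 3 + 12 = 15$)
$q{\left(U,R \right)} = 15 R$ ($q{\left(U,R \right)} = R 15 = 15 R$)
$q{\left(-73,71 \right)} + \left(37 - x\right) \left(16 - 36\right) = 15 \cdot 71 + \left(37 - -9\right) \left(16 - 36\right) = 1065 + \left(37 + 9\right) \left(-20\right) = 1065 + 46 \left(-20\right) = 1065 - 920 = 145$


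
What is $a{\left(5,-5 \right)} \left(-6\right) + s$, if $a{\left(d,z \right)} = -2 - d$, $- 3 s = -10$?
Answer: $\frac{136}{3} \approx 45.333$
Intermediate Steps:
$s = \frac{10}{3}$ ($s = \left(- \frac{1}{3}\right) \left(-10\right) = \frac{10}{3} \approx 3.3333$)
$a{\left(5,-5 \right)} \left(-6\right) + s = \left(-2 - 5\right) \left(-6\right) + \frac{10}{3} = \left(-7\right) \left(-6\right) + \frac{10}{3} = 42 + \frac{10}{3} = \frac{136}{3}$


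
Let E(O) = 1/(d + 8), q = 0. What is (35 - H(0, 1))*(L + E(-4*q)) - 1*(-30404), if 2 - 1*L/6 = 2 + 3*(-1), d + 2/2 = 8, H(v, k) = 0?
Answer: 93109/3 ≈ 31036.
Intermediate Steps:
d = 7 (d = -1 + 8 = 7)
L = 18 (L = 12 - 6*(2 + 3*(-1)) = 12 - 6*(2 - 3) = 12 - 6*(-1) = 12 + 6 = 18)
E(O) = 1/15 (E(O) = 1/(7 + 8) = 1/15)
(35 - H(0, 1))*(L + E(-4*q)) - 1*(-30404) = (35 - 1*0)*(18 + 1/15) - 1*(-30404) = (35 + 0)*(271/15) + 30404 = 35*(271/15) + 30404 = 1897/3 + 30404 = 93109/3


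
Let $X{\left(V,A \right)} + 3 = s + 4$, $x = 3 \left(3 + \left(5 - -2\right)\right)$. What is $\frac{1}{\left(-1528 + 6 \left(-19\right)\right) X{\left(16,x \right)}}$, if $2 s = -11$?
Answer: $\frac{1}{7389} \approx 0.00013534$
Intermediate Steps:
$s = - \frac{11}{2}$ ($s = \frac{1}{2} \left(-11\right) = - \frac{11}{2} \approx -5.5$)
$x = 30$ ($x = 3 \left(3 + \left(5 + 2\right)\right) = 3 \left(3 + 7\right) = 3 \cdot 10 = 30$)
$X{\left(V,A \right)} = - \frac{9}{2}$ ($X{\left(V,A \right)} = -3 + \left(- \frac{11}{2} + 4\right) = -3 - \frac{3}{2} = - \frac{9}{2}$)
$\frac{1}{\left(-1528 + 6 \left(-19\right)\right) X{\left(16,x \right)}} = \frac{1}{\left(-1528 + 6 \left(-19\right)\right) \left(- \frac{9}{2}\right)} = \frac{1}{\left(-1528 - 114\right) \left(- \frac{9}{2}\right)} = \frac{1}{\left(-1642\right) \left(- \frac{9}{2}\right)} = \frac{1}{7389}$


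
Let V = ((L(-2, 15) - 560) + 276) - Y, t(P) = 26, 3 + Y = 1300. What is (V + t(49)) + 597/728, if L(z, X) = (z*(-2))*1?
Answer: -1128531/728 ≈ -1550.2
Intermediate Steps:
L(z, X) = -2*z (L(z, X) = -2*z*1 = -2*z)
Y = 1297 (Y = -3 + 1300 = 1297)
V = -1577 (V = ((-2*(-2) - 560) + 276) - 1*1297 = ((4 - 560) + 276) - 1297 = (-556 + 276) - 1297 = -280 - 1297 = -1577)
(V + t(49)) + 597/728 = (-1577 + 26) + 597/728 = -1551 + 597*(1/728) = -1551 + 597/728 = -1128531/728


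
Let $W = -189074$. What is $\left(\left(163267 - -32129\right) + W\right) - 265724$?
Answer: $-259402$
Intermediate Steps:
$\left(\left(163267 - -32129\right) + W\right) - 265724 = \left(\left(163267 - -32129\right) - 189074\right) - 265724 = \left(\left(163267 + 32129\right) - 189074\right) - 265724 = \left(195396 - 189074\right) - 265724 = 6322 - 265724 = -259402$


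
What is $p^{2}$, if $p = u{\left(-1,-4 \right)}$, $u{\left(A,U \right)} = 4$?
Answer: $16$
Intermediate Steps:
$p = 4$
$p^{2} = 4^{2} = 16$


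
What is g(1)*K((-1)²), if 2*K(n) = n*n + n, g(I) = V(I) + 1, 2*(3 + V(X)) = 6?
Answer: 1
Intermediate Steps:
V(X) = 0 (V(X) = -3 + (½)*6 = -3 + 3 = 0)
g(I) = 1 (g(I) = 0 + 1 = 1)
K(n) = n/2 + n²/2 (K(n) = (n*n + n)/2 = (n² + n)/2 = (n + n²)/2 = n/2 + n²/2)
g(1)*K((-1)²) = 1*((½)*(-1)²*(1 + (-1)²)) = 1*((½)*1*(1 + 1)) = 1*((½)*1*2) = 1*1 = 1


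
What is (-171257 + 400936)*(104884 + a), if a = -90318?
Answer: 3345504314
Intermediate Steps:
(-171257 + 400936)*(104884 + a) = (-171257 + 400936)*(104884 - 90318) = 229679*14566 = 3345504314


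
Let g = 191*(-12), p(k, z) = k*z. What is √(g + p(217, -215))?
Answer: I*√48947 ≈ 221.24*I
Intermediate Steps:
g = -2292
√(g + p(217, -215)) = √(-2292 + 217*(-215)) = √(-2292 - 46655) = √(-48947) = I*√48947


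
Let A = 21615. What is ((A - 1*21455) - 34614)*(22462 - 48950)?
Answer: 912617552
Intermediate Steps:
((A - 1*21455) - 34614)*(22462 - 48950) = ((21615 - 1*21455) - 34614)*(22462 - 48950) = ((21615 - 21455) - 34614)*(-26488) = (160 - 34614)*(-26488) = -34454*(-26488) = 912617552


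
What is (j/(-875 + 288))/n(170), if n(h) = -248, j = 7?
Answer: 7/145576 ≈ 4.8085e-5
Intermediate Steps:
(j/(-875 + 288))/n(170) = (7/(-875 + 288))/(-248) = (7/(-587))*(-1/248) = -1/587*7*(-1/248) = -7/587*(-1/248) = 7/145576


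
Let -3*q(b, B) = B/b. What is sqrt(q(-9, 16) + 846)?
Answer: sqrt(68574)/9 ≈ 29.096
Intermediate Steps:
q(b, B) = -B/(3*b)
sqrt(q(-9, 16) + 846) = sqrt(-1/3*16/(-9) + 846) = sqrt(-1/3*16*(-1/9) + 846) = sqrt(16/27 + 846) = sqrt(22858/27) = sqrt(68574)/9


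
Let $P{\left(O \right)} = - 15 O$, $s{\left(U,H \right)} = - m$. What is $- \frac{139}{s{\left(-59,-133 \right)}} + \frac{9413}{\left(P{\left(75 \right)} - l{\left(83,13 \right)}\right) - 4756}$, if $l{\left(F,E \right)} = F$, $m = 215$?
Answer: $- \frac{1194799}{1282260} \approx -0.93179$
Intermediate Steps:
$s{\left(U,H \right)} = -215$ ($s{\left(U,H \right)} = \left(-1\right) 215 = -215$)
$- \frac{139}{s{\left(-59,-133 \right)}} + \frac{9413}{\left(P{\left(75 \right)} - l{\left(83,13 \right)}\right) - 4756} = - \frac{139}{-215} + \frac{9413}{\left(\left(-15\right) 75 - 83\right) - 4756} = \left(-139\right) \left(- \frac{1}{215}\right) + \frac{9413}{\left(-1125 - 83\right) - 4756} = \frac{139}{215} + \frac{9413}{-1208 - 4756} = \frac{139}{215} + \frac{9413}{-5964} = \frac{139}{215} + 9413 \left(- \frac{1}{5964}\right) = \frac{139}{215} - \frac{9413}{5964} = - \frac{1194799}{1282260}$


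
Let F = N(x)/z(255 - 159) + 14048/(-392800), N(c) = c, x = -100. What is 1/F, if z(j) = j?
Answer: -294600/317411 ≈ -0.92813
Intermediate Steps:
F = -317411/294600 (F = -100/(255 - 159) + 14048/(-392800) = -100/96 + 14048*(-1/392800) = -100*1/96 - 439/12275 = -25/24 - 439/12275 = -317411/294600 ≈ -1.0774)
1/F = 1/(-317411/294600) = -294600/317411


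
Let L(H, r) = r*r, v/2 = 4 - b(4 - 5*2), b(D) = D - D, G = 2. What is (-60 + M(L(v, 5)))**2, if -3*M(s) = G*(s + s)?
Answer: 78400/9 ≈ 8711.1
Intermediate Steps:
b(D) = 0
v = 8 (v = 2*(4 - 1*0) = 2*(4 + 0) = 2*4 = 8)
L(H, r) = r**2
M(s) = -4*s/3 (M(s) = -2*(s + s)/3 = -2*2*s/3 = -4*s/3)
(-60 + M(L(v, 5)))**2 = (-60 - 4/3*5**2)**2 = (-60 - 4/3*25)**2 = (-60 - 100/3)**2 = (-280/3)**2 = 78400/9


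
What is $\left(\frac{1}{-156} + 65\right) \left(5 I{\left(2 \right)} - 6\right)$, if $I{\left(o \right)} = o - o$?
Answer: $- \frac{10139}{26} \approx -389.96$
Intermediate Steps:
$I{\left(o \right)} = 0$
$\left(\frac{1}{-156} + 65\right) \left(5 I{\left(2 \right)} - 6\right) = \left(\frac{1}{-156} + 65\right) \left(5 \cdot 0 - 6\right) = \left(- \frac{1}{156} + 65\right) \left(0 - 6\right) = \frac{10139}{156} \left(-6\right) = - \frac{10139}{26}$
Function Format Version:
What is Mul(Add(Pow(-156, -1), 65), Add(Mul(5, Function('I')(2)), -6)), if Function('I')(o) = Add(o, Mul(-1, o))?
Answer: Rational(-10139, 26) ≈ -389.96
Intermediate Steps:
Function('I')(o) = 0
Mul(Add(Pow(-156, -1), 65), Add(Mul(5, Function('I')(2)), -6)) = Mul(Add(Pow(-156, -1), 65), Add(Mul(5, 0), -6)) = Mul(Add(Rational(-1, 156), 65), Add(0, -6)) = Mul(Rational(10139, 156), -6) = Rational(-10139, 26)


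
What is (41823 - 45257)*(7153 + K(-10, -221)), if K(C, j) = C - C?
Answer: -24563402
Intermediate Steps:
K(C, j) = 0
(41823 - 45257)*(7153 + K(-10, -221)) = (41823 - 45257)*(7153 + 0) = -3434*7153 = -24563402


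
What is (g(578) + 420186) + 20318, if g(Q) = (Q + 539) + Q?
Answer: 442199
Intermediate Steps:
g(Q) = 539 + 2*Q (g(Q) = (539 + Q) + Q = 539 + 2*Q)
(g(578) + 420186) + 20318 = ((539 + 2*578) + 420186) + 20318 = ((539 + 1156) + 420186) + 20318 = (1695 + 420186) + 20318 = 421881 + 20318 = 442199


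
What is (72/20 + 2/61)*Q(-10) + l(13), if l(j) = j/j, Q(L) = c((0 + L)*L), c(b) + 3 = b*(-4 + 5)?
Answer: 107781/305 ≈ 353.38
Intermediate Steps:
c(b) = -3 + b (c(b) = -3 + b*(-4 + 5) = -3 + b*1 = -3 + b)
Q(L) = -3 + L² (Q(L) = -3 + (0 + L)*L = -3 + L*L = -3 + L²)
l(j) = 1
(72/20 + 2/61)*Q(-10) + l(13) = (72/20 + 2/61)*(-3 + (-10)²) + 1 = (72*(1/20) + 2*(1/61))*(-3 + 100) + 1 = (18/5 + 2/61)*97 + 1 = (1108/305)*97 + 1 = 107476/305 + 1 = 107781/305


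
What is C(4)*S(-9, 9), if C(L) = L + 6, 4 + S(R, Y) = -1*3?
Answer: -70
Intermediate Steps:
S(R, Y) = -7 (S(R, Y) = -4 - 1*3 = -4 - 3 = -7)
C(L) = 6 + L
C(4)*S(-9, 9) = (6 + 4)*(-7) = 10*(-7) = -70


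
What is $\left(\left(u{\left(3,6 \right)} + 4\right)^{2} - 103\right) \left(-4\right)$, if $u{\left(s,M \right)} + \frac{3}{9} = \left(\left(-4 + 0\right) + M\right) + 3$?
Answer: $\frac{1004}{9} \approx 111.56$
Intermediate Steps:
$u{\left(s,M \right)} = - \frac{4}{3} + M$ ($u{\left(s,M \right)} = - \frac{1}{3} + \left(\left(\left(-4 + 0\right) + M\right) + 3\right) = - \frac{1}{3} + \left(\left(-4 + M\right) + 3\right) = - \frac{1}{3} + \left(-1 + M\right) = - \frac{4}{3} + M$)
$\left(\left(u{\left(3,6 \right)} + 4\right)^{2} - 103\right) \left(-4\right) = \left(\left(\left(- \frac{4}{3} + 6\right) + 4\right)^{2} - 103\right) \left(-4\right) = \left(\left(\frac{14}{3} + 4\right)^{2} - 103\right) \left(-4\right) = \left(\left(\frac{26}{3}\right)^{2} - 103\right) \left(-4\right) = \left(\frac{676}{9} - 103\right) \left(-4\right) = \left(- \frac{251}{9}\right) \left(-4\right) = \frac{1004}{9}$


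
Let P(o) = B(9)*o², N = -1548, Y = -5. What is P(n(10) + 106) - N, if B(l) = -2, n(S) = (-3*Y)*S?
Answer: -129524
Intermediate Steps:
n(S) = 15*S (n(S) = (-3*(-5))*S = 15*S)
P(o) = -2*o²
P(n(10) + 106) - N = -2*(15*10 + 106)² - 1*(-1548) = -2*(150 + 106)² + 1548 = -2*256² + 1548 = -2*65536 + 1548 = -131072 + 1548 = -129524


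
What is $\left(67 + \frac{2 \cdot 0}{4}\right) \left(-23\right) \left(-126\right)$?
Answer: $194166$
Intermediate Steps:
$\left(67 + \frac{2 \cdot 0}{4}\right) \left(-23\right) \left(-126\right) = \left(67 + 0 \cdot \frac{1}{4}\right) \left(-23\right) \left(-126\right) = \left(67 + 0\right) \left(-23\right) \left(-126\right) = 67 \left(-23\right) \left(-126\right) = \left(-1541\right) \left(-126\right) = 194166$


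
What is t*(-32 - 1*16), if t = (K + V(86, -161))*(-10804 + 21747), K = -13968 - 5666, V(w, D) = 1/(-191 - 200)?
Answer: 4032396575280/391 ≈ 1.0313e+10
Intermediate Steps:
V(w, D) = -1/391 (V(w, D) = 1/(-391) = -1/391)
K = -19634
t = -84008261985/391 (t = (-19634 - 1/391)*(-10804 + 21747) = -7676895/391*10943 = -84008261985/391 ≈ -2.1485e+8)
t*(-32 - 1*16) = -84008261985*(-32 - 1*16)/391 = -84008261985*(-32 - 16)/391 = -84008261985/391*(-48) = 4032396575280/391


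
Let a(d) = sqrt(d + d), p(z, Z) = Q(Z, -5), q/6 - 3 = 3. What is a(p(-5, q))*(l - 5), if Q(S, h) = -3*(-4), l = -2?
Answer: -14*sqrt(6) ≈ -34.293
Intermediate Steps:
Q(S, h) = 12
q = 36 (q = 18 + 6*3 = 18 + 18 = 36)
p(z, Z) = 12
a(d) = sqrt(2)*sqrt(d) (a(d) = sqrt(2*d) = sqrt(2)*sqrt(d))
a(p(-5, q))*(l - 5) = (sqrt(2)*sqrt(12))*(-2 - 5) = (sqrt(2)*(2*sqrt(3)))*(-7) = (2*sqrt(6))*(-7) = -14*sqrt(6)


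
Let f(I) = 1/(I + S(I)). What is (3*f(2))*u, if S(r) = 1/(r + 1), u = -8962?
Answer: -80658/7 ≈ -11523.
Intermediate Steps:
S(r) = 1/(1 + r)
f(I) = 1/(I + 1/(1 + I))
(3*f(2))*u = (3*((1 + 2)/(1 + 2*(1 + 2))))*(-8962) = (3*(3/(1 + 2*3)))*(-8962) = (3*(3/(1 + 6)))*(-8962) = (3*(3/7))*(-8962) = (9/7)*(-8962) = -80658/7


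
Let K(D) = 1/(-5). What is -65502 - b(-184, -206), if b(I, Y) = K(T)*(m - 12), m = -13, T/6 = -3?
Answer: -65507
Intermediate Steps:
T = -18 (T = 6*(-3) = -18)
K(D) = -⅕ (K(D) = 1*(-⅕) = -⅕)
b(I, Y) = 5 (b(I, Y) = -(-13 - 12)/5 = -⅕*(-25) = 5)
-65502 - b(-184, -206) = -65502 - 1*5 = -65502 - 5 = -65507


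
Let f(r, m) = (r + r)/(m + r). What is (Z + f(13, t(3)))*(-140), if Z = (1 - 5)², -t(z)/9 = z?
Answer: -1980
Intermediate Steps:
t(z) = -9*z
f(r, m) = 2*r/(m + r) (f(r, m) = (2*r)/(m + r) = 2*r/(m + r))
Z = 16 (Z = (-4)² = 16)
(Z + f(13, t(3)))*(-140) = (16 + 2*13/(-9*3 + 13))*(-140) = (16 + 2*13/(-27 + 13))*(-140) = (16 + 2*13/(-14))*(-140) = (16 + 2*13*(-1/14))*(-140) = (16 - 13/7)*(-140) = (99/7)*(-140) = -1980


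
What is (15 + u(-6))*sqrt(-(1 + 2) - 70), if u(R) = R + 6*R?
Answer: -27*I*sqrt(73) ≈ -230.69*I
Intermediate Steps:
u(R) = 7*R
(15 + u(-6))*sqrt(-(1 + 2) - 70) = (15 + 7*(-6))*sqrt(-(1 + 2) - 70) = (15 - 42)*sqrt(-1*3 - 70) = -27*sqrt(-3 - 70) = -27*I*sqrt(73)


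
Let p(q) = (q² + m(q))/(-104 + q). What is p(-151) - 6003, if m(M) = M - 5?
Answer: -310682/51 ≈ -6091.8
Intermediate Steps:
m(M) = -5 + M
p(q) = (-5 + q + q²)/(-104 + q) (p(q) = (q² + (-5 + q))/(-104 + q) = (-5 + q + q²)/(-104 + q))
p(-151) - 6003 = (-5 - 151 + (-151)²)/(-104 - 151) - 6003 = (-5 - 151 + 22801)/(-255) - 6003 = -1/255*22645 - 6003 = -4529/51 - 6003 = -310682/51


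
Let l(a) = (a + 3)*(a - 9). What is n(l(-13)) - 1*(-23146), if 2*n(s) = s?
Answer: 23256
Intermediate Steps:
l(a) = (-9 + a)*(3 + a) (l(a) = (3 + a)*(-9 + a) = (-9 + a)*(3 + a))
n(s) = s/2
n(l(-13)) - 1*(-23146) = (-27 + (-13)² - 6*(-13))/2 - 1*(-23146) = (-27 + 169 + 78)/2 + 23146 = (½)*220 + 23146 = 110 + 23146 = 23256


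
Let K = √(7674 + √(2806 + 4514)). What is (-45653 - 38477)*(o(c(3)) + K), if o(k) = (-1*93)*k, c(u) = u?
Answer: 23472270 - 84130*√(7674 + 2*√1830) ≈ 1.6061e+7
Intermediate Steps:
K = √(7674 + 2*√1830) (K = √(7674 + √7320) = √(7674 + 2*√1830) ≈ 88.088)
o(k) = -93*k
(-45653 - 38477)*(o(c(3)) + K) = (-45653 - 38477)*(-93*3 + √(7674 + 2*√1830)) = -84130*(-279 + √(7674 + 2*√1830)) = 23472270 - 84130*√(7674 + 2*√1830)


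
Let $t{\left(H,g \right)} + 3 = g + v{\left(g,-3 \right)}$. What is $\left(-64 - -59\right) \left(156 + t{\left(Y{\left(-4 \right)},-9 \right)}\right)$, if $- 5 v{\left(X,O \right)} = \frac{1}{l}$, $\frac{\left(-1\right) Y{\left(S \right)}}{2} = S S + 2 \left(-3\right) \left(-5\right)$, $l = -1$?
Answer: $-721$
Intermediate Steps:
$Y{\left(S \right)} = -60 - 2 S^{2}$ ($Y{\left(S \right)} = - 2 \left(S S + 2 \left(-3\right) \left(-5\right)\right) = - 2 \left(S^{2} - -30\right) = - 2 \left(S^{2} + 30\right) = - 2 \left(30 + S^{2}\right) = -60 - 2 S^{2}$)
$v{\left(X,O \right)} = \frac{1}{5}$ ($v{\left(X,O \right)} = - \frac{1}{5 \left(-1\right)} = \left(- \frac{1}{5}\right) \left(-1\right) = \frac{1}{5}$)
$t{\left(H,g \right)} = - \frac{14}{5} + g$ ($t{\left(H,g \right)} = -3 + \left(g + \frac{1}{5}\right) = -3 + \left(\frac{1}{5} + g\right) = - \frac{14}{5} + g$)
$\left(-64 - -59\right) \left(156 + t{\left(Y{\left(-4 \right)},-9 \right)}\right) = \left(-64 - -59\right) \left(156 - \frac{59}{5}\right) = \left(-64 + 59\right) \left(156 - \frac{59}{5}\right) = \left(-5\right) \frac{721}{5} = -721$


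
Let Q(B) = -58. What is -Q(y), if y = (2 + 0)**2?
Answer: 58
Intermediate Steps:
y = 4 (y = 2**2 = 4)
-Q(y) = -1*(-58) = 58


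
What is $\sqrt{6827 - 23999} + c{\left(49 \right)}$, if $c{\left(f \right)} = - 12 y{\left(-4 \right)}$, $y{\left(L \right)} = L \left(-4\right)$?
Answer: $-192 + 18 i \sqrt{53} \approx -192.0 + 131.04 i$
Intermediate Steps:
$y{\left(L \right)} = - 4 L$
$c{\left(f \right)} = -192$ ($c{\left(f \right)} = - 12 \left(\left(-4\right) \left(-4\right)\right) = \left(-12\right) 16 = -192$)
$\sqrt{6827 - 23999} + c{\left(49 \right)} = \sqrt{6827 - 23999} - 192 = \sqrt{-17172} - 192 = 18 i \sqrt{53} - 192 = -192 + 18 i \sqrt{53}$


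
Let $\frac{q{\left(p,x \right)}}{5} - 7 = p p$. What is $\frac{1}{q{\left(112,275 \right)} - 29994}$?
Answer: $\frac{1}{32761} \approx 3.0524 \cdot 10^{-5}$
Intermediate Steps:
$q{\left(p,x \right)} = 35 + 5 p^{2}$ ($q{\left(p,x \right)} = 35 + 5 p p = 35 + 5 p^{2}$)
$\frac{1}{q{\left(112,275 \right)} - 29994} = \frac{1}{\left(35 + 5 \cdot 112^{2}\right) - 29994} = \frac{1}{\left(35 + 5 \cdot 12544\right) - 29994} = \frac{1}{\left(35 + 62720\right) - 29994} = \frac{1}{62755 - 29994} = \frac{1}{32761}$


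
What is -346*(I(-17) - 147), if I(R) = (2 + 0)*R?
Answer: 62626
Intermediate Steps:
I(R) = 2*R
-346*(I(-17) - 147) = -346*(2*(-17) - 147) = -346*(-34 - 147) = -346*(-181) = 62626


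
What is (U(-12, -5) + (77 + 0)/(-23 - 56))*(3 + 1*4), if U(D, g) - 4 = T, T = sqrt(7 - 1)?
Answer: 1673/79 + 7*sqrt(6) ≈ 38.324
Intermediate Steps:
T = sqrt(6) ≈ 2.4495
U(D, g) = 4 + sqrt(6)
(U(-12, -5) + (77 + 0)/(-23 - 56))*(3 + 1*4) = ((4 + sqrt(6)) + (77 + 0)/(-23 - 56))*(3 + 1*4) = ((4 + sqrt(6)) + 77/(-79))*(3 + 4) = ((4 + sqrt(6)) + 77*(-1/79))*7 = ((4 + sqrt(6)) - 77/79)*7 = (239/79 + sqrt(6))*7 = 1673/79 + 7*sqrt(6)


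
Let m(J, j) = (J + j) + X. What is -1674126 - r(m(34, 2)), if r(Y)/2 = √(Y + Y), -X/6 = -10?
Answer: -1674126 - 16*√3 ≈ -1.6742e+6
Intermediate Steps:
X = 60 (X = -6*(-10) = 60)
m(J, j) = 60 + J + j (m(J, j) = (J + j) + 60 = 60 + J + j)
r(Y) = 2*√2*√Y (r(Y) = 2*√(Y + Y) = 2*√(2*Y) = 2*(√2*√Y) = 2*√2*√Y)
-1674126 - r(m(34, 2)) = -1674126 - 2*√2*√(60 + 34 + 2) = -1674126 - 2*√2*√96 = -1674126 - 2*√2*4*√6 = -1674126 - 16*√3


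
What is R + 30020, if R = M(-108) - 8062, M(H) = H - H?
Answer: 21958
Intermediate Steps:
M(H) = 0
R = -8062 (R = 0 - 8062 = -8062)
R + 30020 = -8062 + 30020 = 21958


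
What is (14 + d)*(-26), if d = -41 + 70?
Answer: -1118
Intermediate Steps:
d = 29
(14 + d)*(-26) = (14 + 29)*(-26) = 43*(-26) = -1118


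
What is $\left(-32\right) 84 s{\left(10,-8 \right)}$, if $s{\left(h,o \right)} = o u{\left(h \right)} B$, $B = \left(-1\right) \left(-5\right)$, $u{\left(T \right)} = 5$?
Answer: $537600$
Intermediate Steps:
$B = 5$
$s{\left(h,o \right)} = 25 o$ ($s{\left(h,o \right)} = o 5 \cdot 5 = 5 o 5 = 25 o$)
$\left(-32\right) 84 s{\left(10,-8 \right)} = \left(-32\right) 84 \cdot 25 \left(-8\right) = \left(-2688\right) \left(-200\right) = 537600$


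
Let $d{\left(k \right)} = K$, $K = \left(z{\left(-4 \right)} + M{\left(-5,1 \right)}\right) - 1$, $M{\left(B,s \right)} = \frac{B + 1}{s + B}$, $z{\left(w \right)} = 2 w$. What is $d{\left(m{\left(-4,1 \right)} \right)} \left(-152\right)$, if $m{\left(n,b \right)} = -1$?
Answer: $1216$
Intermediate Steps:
$M{\left(B,s \right)} = \frac{1 + B}{B + s}$
$K = -8$ ($K = \left(2 \left(-4\right) + \frac{1 - 5}{-5 + 1}\right) - 1 = \left(-8 + \frac{1}{-4} \left(-4\right)\right) - 1 = \left(-8 - -1\right) - 1 = \left(-8 + 1\right) - 1 = -7 - 1 = -8$)
$d{\left(k \right)} = -8$
$d{\left(m{\left(-4,1 \right)} \right)} \left(-152\right) = \left(-8\right) \left(-152\right) = 1216$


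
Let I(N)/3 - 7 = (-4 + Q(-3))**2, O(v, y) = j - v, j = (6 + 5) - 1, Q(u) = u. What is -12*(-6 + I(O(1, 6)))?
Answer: -1944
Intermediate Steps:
j = 10 (j = 11 - 1 = 10)
O(v, y) = 10 - v
I(N) = 168 (I(N) = 21 + 3*(-4 - 3)**2 = 21 + 3*(-7)**2 = 21 + 3*49 = 21 + 147 = 168)
-12*(-6 + I(O(1, 6))) = -12*(-6 + 168) = -12*162 = -1944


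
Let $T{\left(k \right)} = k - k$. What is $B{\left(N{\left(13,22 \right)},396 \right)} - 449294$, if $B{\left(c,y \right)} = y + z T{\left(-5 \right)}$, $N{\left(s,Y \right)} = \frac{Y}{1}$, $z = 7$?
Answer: $-448898$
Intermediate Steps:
$T{\left(k \right)} = 0$
$N{\left(s,Y \right)} = Y$ ($N{\left(s,Y \right)} = Y 1 = Y$)
$B{\left(c,y \right)} = y$ ($B{\left(c,y \right)} = y + 7 \cdot 0 = y + 0 = y$)
$B{\left(N{\left(13,22 \right)},396 \right)} - 449294 = 396 - 449294 = -448898$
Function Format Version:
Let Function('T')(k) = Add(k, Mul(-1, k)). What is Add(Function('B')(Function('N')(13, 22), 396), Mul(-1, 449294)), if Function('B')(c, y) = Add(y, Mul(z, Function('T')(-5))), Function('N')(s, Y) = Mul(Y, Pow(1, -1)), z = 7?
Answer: -448898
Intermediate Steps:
Function('T')(k) = 0
Function('N')(s, Y) = Y (Function('N')(s, Y) = Mul(Y, 1) = Y)
Function('B')(c, y) = y (Function('B')(c, y) = Add(y, Mul(7, 0)) = Add(y, 0) = y)
Add(Function('B')(Function('N')(13, 22), 396), Mul(-1, 449294)) = Add(396, Mul(-1, 449294)) = Add(396, -449294) = -448898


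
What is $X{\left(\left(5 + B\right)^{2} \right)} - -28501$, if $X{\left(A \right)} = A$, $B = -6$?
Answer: $28502$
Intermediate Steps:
$X{\left(\left(5 + B\right)^{2} \right)} - -28501 = \left(5 - 6\right)^{2} - -28501 = \left(-1\right)^{2} + 28501 = 1 + 28501 = 28502$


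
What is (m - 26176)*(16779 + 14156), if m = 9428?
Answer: -518099380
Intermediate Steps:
(m - 26176)*(16779 + 14156) = (9428 - 26176)*(16779 + 14156) = -16748*30935 = -518099380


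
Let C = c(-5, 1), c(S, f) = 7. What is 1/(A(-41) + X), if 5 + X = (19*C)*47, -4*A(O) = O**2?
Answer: 4/23303 ≈ 0.00017165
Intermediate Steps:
A(O) = -O**2/4
C = 7
X = 6246 (X = -5 + (19*7)*47 = -5 + 133*47 = -5 + 6251 = 6246)
1/(A(-41) + X) = 1/(-1/4*(-41)**2 + 6246) = 1/(-1/4*1681 + 6246) = 1/(-1681/4 + 6246) = 1/(23303/4) = 4/23303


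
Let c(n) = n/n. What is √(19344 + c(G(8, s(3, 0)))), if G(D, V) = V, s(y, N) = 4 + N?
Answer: √19345 ≈ 139.09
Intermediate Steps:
c(n) = 1
√(19344 + c(G(8, s(3, 0)))) = √(19344 + 1) = √19345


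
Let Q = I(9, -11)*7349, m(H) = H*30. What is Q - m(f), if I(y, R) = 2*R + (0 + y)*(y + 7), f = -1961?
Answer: 955408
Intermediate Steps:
m(H) = 30*H
I(y, R) = 2*R + y*(7 + y)
Q = 896578 (Q = (9**2 + 2*(-11) + 7*9)*7349 = (81 - 22 + 63)*7349 = 122*7349 = 896578)
Q - m(f) = 896578 - 30*(-1961) = 896578 - 1*(-58830) = 896578 + 58830 = 955408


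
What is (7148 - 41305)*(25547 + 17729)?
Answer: -1478178332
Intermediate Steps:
(7148 - 41305)*(25547 + 17729) = -34157*43276 = -1478178332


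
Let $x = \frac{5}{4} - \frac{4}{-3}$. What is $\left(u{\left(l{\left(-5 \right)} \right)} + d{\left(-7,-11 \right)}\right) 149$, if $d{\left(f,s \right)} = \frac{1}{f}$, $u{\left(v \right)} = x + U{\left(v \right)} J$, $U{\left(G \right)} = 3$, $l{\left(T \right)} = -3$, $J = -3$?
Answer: $- \frac{82099}{84} \approx -977.37$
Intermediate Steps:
$x = \frac{31}{12}$ ($x = 5 \cdot \frac{1}{4} - - \frac{4}{3} = \frac{5}{4} + \frac{4}{3} = \frac{31}{12} \approx 2.5833$)
$u{\left(v \right)} = - \frac{77}{12}$ ($u{\left(v \right)} = \frac{31}{12} + 3 \left(-3\right) = \frac{31}{12} - 9 = - \frac{77}{12}$)
$\left(u{\left(l{\left(-5 \right)} \right)} + d{\left(-7,-11 \right)}\right) 149 = \left(- \frac{77}{12} + \frac{1}{-7}\right) 149 = \left(- \frac{77}{12} - \frac{1}{7}\right) 149 = \left(- \frac{551}{84}\right) 149 = - \frac{82099}{84}$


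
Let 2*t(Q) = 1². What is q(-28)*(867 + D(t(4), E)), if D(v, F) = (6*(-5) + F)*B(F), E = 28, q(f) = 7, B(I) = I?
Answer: 5677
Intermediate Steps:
t(Q) = ½ (t(Q) = (½)*1² = (½)*1 = ½)
D(v, F) = F*(-30 + F) (D(v, F) = (6*(-5) + F)*F = (-30 + F)*F = F*(-30 + F))
q(-28)*(867 + D(t(4), E)) = 7*(867 + 28*(-30 + 28)) = 7*(867 + 28*(-2)) = 7*(867 - 56) = 7*811 = 5677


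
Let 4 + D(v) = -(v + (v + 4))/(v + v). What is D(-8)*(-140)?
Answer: 665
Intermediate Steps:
D(v) = -4 - (4 + 2*v)/(2*v) (D(v) = -4 - (v + (v + 4))/(v + v) = -4 - (v + (4 + v))/(2*v) = -4 - (4 + 2*v)*1/(2*v) = -4 - (4 + 2*v)/(2*v))
D(-8)*(-140) = (-5 - 2/(-8))*(-140) = (-5 - 2*(-⅛))*(-140) = (-5 + ¼)*(-140) = -19/4*(-140) = 665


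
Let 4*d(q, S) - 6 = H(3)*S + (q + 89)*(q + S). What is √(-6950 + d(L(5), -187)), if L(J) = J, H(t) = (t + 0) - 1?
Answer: 7*I*√231 ≈ 106.39*I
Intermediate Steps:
H(t) = -1 + t (H(t) = t - 1 = -1 + t)
d(q, S) = 3/2 + S/2 + (89 + q)*(S + q)/4 (d(q, S) = 3/2 + ((-1 + 3)*S + (q + 89)*(q + S))/4 = 3/2 + (2*S + (89 + q)*(S + q))/4 = 3/2 + (S/2 + (89 + q)*(S + q)/4) = 3/2 + S/2 + (89 + q)*(S + q)/4)
√(-6950 + d(L(5), -187)) = √(-6950 + (3/2 + (¼)*5² + (89/4)*5 + (91/4)*(-187) + (¼)*(-187)*5)) = √(-6950 + (3/2 + (¼)*25 + 445/4 - 17017/4 - 935/4)) = √(-6950 + (3/2 + 25/4 + 445/4 - 17017/4 - 935/4)) = √(-6950 - 4369) = √(-11319) = 7*I*√231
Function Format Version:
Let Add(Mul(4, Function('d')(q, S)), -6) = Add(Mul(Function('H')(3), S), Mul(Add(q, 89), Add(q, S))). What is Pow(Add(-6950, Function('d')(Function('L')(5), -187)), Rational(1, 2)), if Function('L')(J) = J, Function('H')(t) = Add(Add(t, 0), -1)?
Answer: Mul(7, I, Pow(231, Rational(1, 2))) ≈ Mul(106.39, I)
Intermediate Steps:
Function('H')(t) = Add(-1, t) (Function('H')(t) = Add(t, -1) = Add(-1, t))
Function('d')(q, S) = Add(Rational(3, 2), Mul(Rational(1, 2), S), Mul(Rational(1, 4), Add(89, q), Add(S, q))) (Function('d')(q, S) = Add(Rational(3, 2), Mul(Rational(1, 4), Add(Mul(Add(-1, 3), S), Mul(Add(q, 89), Add(q, S))))) = Add(Rational(3, 2), Mul(Rational(1, 4), Add(Mul(2, S), Mul(Add(89, q), Add(S, q))))) = Add(Rational(3, 2), Add(Mul(Rational(1, 2), S), Mul(Rational(1, 4), Add(89, q), Add(S, q)))) = Add(Rational(3, 2), Mul(Rational(1, 2), S), Mul(Rational(1, 4), Add(89, q), Add(S, q))))
Pow(Add(-6950, Function('d')(Function('L')(5), -187)), Rational(1, 2)) = Pow(Add(-6950, Add(Rational(3, 2), Mul(Rational(1, 4), Pow(5, 2)), Mul(Rational(89, 4), 5), Mul(Rational(91, 4), -187), Mul(Rational(1, 4), -187, 5))), Rational(1, 2)) = Pow(Add(-6950, Add(Rational(3, 2), Mul(Rational(1, 4), 25), Rational(445, 4), Rational(-17017, 4), Rational(-935, 4))), Rational(1, 2)) = Pow(Add(-6950, Add(Rational(3, 2), Rational(25, 4), Rational(445, 4), Rational(-17017, 4), Rational(-935, 4))), Rational(1, 2)) = Pow(Add(-6950, -4369), Rational(1, 2)) = Pow(-11319, Rational(1, 2)) = Mul(7, I, Pow(231, Rational(1, 2)))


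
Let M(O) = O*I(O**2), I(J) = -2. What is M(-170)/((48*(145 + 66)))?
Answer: 85/2532 ≈ 0.033570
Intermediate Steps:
M(O) = -2*O (M(O) = O*(-2) = -2*O)
M(-170)/((48*(145 + 66))) = (-2*(-170))/((48*(145 + 66))) = 340/((48*211)) = 340/10128 = 340*(1/10128) = 85/2532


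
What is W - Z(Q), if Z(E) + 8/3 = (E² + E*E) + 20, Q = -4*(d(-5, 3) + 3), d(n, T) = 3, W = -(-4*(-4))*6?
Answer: -3796/3 ≈ -1265.3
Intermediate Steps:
W = -96 (W = -16*6 = -1*96 = -96)
Q = -24 (Q = -4*(3 + 3) = -4*6 = -24)
Z(E) = 52/3 + 2*E² (Z(E) = -8/3 + ((E² + E*E) + 20) = -8/3 + ((E² + E²) + 20) = -8/3 + (2*E² + 20) = -8/3 + (20 + 2*E²) = 52/3 + 2*E²)
W - Z(Q) = -96 - (52/3 + 2*(-24)²) = -96 - (52/3 + 2*576) = -96 - (52/3 + 1152) = -96 - 1*3508/3 = -96 - 3508/3 = -3796/3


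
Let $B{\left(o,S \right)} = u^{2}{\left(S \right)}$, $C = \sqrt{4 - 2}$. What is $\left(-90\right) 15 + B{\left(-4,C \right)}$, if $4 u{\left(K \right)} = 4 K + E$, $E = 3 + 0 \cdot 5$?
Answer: $- \frac{21559}{16} + \frac{3 \sqrt{2}}{2} \approx -1345.3$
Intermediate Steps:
$E = 3$ ($E = 3 + 0 = 3$)
$u{\left(K \right)} = \frac{3}{4} + K$ ($u{\left(K \right)} = \frac{4 K + 3}{4} = \frac{3 + 4 K}{4} = \frac{3}{4} + K$)
$C = \sqrt{2} \approx 1.4142$
$B{\left(o,S \right)} = \left(\frac{3}{4} + S\right)^{2}$
$\left(-90\right) 15 + B{\left(-4,C \right)} = \left(-90\right) 15 + \frac{\left(3 + 4 \sqrt{2}\right)^{2}}{16} = -1350 + \frac{\left(3 + 4 \sqrt{2}\right)^{2}}{16}$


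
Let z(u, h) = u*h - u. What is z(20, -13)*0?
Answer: 0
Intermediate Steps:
z(u, h) = -u + h*u (z(u, h) = h*u - u = -u + h*u)
z(20, -13)*0 = (20*(-1 - 13))*0 = (20*(-14))*0 = -280*0 = 0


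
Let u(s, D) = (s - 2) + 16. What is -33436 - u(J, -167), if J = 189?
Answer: -33639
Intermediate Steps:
u(s, D) = 14 + s (u(s, D) = (-2 + s) + 16 = 14 + s)
-33436 - u(J, -167) = -33436 - (14 + 189) = -33436 - 1*203 = -33436 - 203 = -33639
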